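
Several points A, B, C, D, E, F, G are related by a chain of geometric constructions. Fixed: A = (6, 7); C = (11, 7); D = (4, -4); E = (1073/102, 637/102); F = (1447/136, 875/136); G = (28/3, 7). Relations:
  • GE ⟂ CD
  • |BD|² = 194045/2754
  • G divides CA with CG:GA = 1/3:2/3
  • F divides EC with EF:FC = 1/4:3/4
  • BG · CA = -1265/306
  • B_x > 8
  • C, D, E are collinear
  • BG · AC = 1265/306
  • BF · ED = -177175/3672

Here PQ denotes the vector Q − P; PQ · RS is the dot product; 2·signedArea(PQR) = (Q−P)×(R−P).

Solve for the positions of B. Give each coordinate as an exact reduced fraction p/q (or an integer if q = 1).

B = (2603/306, 943/306)

1. B_x = 2603/306  [BF · ED = -177175/3672 ∩ BG · CA = -1265/306]
2. B_y = 943/306  [BF · ED = -177175/3672 ∩ BG · CA = -1265/306]
   → B = (2603/306, 943/306)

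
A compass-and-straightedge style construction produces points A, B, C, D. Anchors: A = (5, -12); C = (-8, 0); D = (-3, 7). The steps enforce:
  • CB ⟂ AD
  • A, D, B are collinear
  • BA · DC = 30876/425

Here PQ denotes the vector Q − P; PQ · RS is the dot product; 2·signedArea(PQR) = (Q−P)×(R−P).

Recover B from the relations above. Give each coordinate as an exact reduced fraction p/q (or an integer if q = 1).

1. B_x = -531/425  [A, D, B are collinear ∩ CB ⟂ AD]
2. B_y = 1208/425  [A, D, B are collinear ∩ CB ⟂ AD]
   → B = (-531/425, 1208/425)

B = (-531/425, 1208/425)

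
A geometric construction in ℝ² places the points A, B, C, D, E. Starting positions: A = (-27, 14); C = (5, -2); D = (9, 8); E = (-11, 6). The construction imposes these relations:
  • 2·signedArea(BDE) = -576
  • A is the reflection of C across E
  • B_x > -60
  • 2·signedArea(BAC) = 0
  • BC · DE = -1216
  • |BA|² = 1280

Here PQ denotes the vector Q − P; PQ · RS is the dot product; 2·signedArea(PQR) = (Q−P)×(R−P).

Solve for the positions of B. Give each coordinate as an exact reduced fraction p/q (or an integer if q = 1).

1. B_x = -59  [2·signedArea(BAC) = 0 ∩ BC · DE = -1216]
2. B_y = 30  [2·signedArea(BAC) = 0 ∩ BC · DE = -1216]
   → B = (-59, 30)

B = (-59, 30)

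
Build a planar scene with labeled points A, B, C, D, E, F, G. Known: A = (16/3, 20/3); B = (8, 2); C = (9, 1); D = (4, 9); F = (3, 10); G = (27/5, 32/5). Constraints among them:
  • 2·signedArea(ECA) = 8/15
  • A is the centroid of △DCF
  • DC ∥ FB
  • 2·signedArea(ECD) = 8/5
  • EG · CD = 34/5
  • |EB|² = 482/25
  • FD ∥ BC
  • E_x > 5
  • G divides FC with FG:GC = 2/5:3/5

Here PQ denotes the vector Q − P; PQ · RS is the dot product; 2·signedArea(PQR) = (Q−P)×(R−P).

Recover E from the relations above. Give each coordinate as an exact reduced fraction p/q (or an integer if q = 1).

1. E_x = 29/5  [2·signedArea(ECA) = 8/15 ∩ EG · CD = 34/5]
2. E_y = 29/5  [2·signedArea(ECA) = 8/15 ∩ EG · CD = 34/5]
   → E = (29/5, 29/5)

E = (29/5, 29/5)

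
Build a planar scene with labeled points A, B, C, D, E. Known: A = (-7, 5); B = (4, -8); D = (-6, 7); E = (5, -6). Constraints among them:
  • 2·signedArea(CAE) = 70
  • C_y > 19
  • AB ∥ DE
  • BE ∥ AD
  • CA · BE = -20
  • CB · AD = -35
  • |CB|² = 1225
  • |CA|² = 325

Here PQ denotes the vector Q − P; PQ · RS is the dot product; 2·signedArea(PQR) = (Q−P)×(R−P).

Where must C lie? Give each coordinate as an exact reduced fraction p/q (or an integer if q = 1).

C = (-17, 20)

1. C_x = -17  [CA · BE = -20 ∩ 2·signedArea(CAE) = 70]
2. C_y = 20  [CA · BE = -20 ∩ 2·signedArea(CAE) = 70]
   → C = (-17, 20)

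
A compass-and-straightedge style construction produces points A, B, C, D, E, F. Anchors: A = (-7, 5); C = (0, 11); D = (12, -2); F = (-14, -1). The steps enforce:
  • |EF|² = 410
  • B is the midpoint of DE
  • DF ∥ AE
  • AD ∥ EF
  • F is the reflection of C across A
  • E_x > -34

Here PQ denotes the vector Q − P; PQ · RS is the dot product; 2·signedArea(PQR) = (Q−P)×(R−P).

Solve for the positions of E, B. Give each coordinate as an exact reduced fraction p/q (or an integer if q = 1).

B = (-21/2, 2)
E = (-33, 6)

1. E_x = -33  [AD ∥ EF ∩ DF ∥ AE]
2. E_y = 6  [AD ∥ EF ∩ DF ∥ AE]
   → E = (-33, 6)
3. B_x = -21/2  [B is the midpoint of DE]
4. B_y = 2  [B is the midpoint of DE]
   → B = (-21/2, 2)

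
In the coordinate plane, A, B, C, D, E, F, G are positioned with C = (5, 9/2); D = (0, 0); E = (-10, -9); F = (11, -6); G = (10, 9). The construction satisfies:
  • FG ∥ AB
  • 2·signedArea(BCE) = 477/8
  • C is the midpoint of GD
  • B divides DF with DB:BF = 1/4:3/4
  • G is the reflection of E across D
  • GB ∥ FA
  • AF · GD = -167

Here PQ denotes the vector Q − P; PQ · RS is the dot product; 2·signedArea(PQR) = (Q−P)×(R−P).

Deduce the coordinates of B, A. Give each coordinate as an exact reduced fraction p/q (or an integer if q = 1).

A = (15/4, -33/2)
B = (11/4, -3/2)

1. B_x = 11/4  [B divides DF with DB:BF = 1/4:3/4]
2. B_y = -3/2  [B divides DF with DB:BF = 1/4:3/4]
   → B = (11/4, -3/2)
3. A_x = 15/4  [FG ∥ AB ∩ GB ∥ FA]
4. A_y = -33/2  [FG ∥ AB ∩ GB ∥ FA]
   → A = (15/4, -33/2)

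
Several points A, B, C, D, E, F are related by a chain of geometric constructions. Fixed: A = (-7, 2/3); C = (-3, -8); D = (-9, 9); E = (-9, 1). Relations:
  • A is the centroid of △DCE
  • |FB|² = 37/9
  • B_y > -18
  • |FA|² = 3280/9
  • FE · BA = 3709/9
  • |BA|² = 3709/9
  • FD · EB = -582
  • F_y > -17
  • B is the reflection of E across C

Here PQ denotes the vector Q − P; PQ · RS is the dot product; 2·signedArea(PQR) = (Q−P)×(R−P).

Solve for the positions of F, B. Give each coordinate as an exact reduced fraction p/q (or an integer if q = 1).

1. B_x = 3  [B is the reflection of E across C]
2. B_y = -17  [B is the reflection of E across C]
   → B = (3, -17)
3. F_x = 1  [FD · EB = -582 ∩ FE · BA = 3709/9]
4. F_y = -50/3  [FD · EB = -582 ∩ FE · BA = 3709/9]
   → F = (1, -50/3)

B = (3, -17)
F = (1, -50/3)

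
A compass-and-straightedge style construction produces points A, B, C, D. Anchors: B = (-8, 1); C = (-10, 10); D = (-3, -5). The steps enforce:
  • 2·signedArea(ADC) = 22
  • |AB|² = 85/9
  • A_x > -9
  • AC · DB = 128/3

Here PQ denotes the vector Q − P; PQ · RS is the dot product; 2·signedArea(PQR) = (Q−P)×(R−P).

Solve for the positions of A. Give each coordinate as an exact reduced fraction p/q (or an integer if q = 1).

A = (-26/3, 4)

1. A_x = -26/3  [AC · DB = 128/3 ∩ 2·signedArea(ADC) = 22]
2. A_y = 4  [AC · DB = 128/3 ∩ 2·signedArea(ADC) = 22]
   → A = (-26/3, 4)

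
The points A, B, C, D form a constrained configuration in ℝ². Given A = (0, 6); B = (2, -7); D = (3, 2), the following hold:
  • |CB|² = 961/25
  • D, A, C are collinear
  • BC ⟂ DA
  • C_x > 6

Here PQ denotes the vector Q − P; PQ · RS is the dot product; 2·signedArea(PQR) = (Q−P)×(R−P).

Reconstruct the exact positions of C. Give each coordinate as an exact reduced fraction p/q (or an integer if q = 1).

C = (174/25, -82/25)

1. C_x = 174/25  [D, A, C are collinear ∩ BC ⟂ DA]
2. C_y = -82/25  [D, A, C are collinear ∩ BC ⟂ DA]
   → C = (174/25, -82/25)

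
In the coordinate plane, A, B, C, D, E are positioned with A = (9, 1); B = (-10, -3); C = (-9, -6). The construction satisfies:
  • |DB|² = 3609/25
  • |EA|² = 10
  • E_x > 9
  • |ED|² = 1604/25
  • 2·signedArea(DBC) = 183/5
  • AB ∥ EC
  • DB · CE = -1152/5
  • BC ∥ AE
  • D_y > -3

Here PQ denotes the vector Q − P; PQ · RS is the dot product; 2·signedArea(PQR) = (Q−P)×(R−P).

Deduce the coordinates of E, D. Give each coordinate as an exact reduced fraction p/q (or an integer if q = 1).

D = (2, -12/5)
E = (10, -2)

1. E_x = 10  [AB ∥ EC ∩ BC ∥ AE]
2. E_y = -2  [AB ∥ EC ∩ BC ∥ AE]
   → E = (10, -2)
3. D_x = 2  [2·signedArea(DBC) = 183/5 ∩ DB · CE = -1152/5]
4. D_y = -12/5  [2·signedArea(DBC) = 183/5 ∩ DB · CE = -1152/5]
   → D = (2, -12/5)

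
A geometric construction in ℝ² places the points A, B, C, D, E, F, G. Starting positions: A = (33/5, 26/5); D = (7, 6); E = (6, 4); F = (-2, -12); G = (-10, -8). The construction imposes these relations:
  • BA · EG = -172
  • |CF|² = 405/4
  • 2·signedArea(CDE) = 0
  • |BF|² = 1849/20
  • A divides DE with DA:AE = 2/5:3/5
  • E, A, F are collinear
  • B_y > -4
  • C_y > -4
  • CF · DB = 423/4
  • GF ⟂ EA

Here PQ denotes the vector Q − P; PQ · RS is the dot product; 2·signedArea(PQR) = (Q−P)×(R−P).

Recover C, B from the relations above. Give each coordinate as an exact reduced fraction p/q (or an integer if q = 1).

B = (23/10, -17/5)
C = (5/2, -3)

1. C_x = 5/2  [line 2·x + -1·y + -8 = 0 ∩ |CF|² = 405/4]
2. C_y = -3  [line 2·x + -1·y + -8 = 0 ∩ |CF|² = 405/4]
   → C = (5/2, -3)
3. B_x = 23/10  [BA · EG = -172 ∩ CF · DB = 423/4]
4. B_y = -17/5  [BA · EG = -172 ∩ CF · DB = 423/4]
   → B = (23/10, -17/5)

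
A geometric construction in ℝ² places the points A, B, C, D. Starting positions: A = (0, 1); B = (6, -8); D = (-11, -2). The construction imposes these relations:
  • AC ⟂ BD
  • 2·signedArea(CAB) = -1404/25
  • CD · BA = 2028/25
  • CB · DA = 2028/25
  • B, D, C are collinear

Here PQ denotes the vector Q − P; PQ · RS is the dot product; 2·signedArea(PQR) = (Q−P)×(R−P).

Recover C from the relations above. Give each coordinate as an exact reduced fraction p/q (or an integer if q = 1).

C = (-54/25, -128/25)

1. C_x = -54/25  [B, D, C are collinear ∩ AC ⟂ BD]
2. C_y = -128/25  [B, D, C are collinear ∩ AC ⟂ BD]
   → C = (-54/25, -128/25)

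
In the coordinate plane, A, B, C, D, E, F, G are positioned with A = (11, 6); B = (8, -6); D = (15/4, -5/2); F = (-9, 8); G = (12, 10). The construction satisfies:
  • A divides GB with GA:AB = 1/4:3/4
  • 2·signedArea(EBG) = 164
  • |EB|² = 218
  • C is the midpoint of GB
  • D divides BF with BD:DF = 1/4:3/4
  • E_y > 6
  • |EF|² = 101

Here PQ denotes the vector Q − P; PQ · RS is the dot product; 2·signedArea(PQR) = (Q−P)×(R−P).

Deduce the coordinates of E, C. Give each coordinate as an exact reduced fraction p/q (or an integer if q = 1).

C = (10, 2)
E = (1, 7)

1. E_x = 1  [line -16·x + 4·y + -12 = 0 ∩ |EF|² = 101]
2. E_y = 7  [line -16·x + 4·y + -12 = 0 ∩ |EF|² = 101]
   → E = (1, 7)
3. C_x = 10  [C is the midpoint of GB]
4. C_y = 2  [C is the midpoint of GB]
   → C = (10, 2)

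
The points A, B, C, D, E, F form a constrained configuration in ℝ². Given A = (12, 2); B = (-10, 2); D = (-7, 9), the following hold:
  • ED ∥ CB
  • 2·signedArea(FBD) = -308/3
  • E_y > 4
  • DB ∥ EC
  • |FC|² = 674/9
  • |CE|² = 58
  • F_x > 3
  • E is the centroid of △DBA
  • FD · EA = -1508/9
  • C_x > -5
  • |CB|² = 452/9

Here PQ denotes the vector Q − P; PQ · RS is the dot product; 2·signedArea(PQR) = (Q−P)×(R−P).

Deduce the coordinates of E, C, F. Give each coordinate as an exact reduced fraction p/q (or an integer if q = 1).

C = (-14/3, -8/3)
E = (-5/3, 13/3)
F = (11/3, -1/3)

1. E_x = -5/3  [E is the centroid of △DBA]
2. E_y = 13/3  [E is the centroid of △DBA]
   → E = (-5/3, 13/3)
3. C_x = -14/3  [ED ∥ CB ∩ DB ∥ EC]
4. C_y = -8/3  [ED ∥ CB ∩ DB ∥ EC]
   → C = (-14/3, -8/3)
5. F_x = 11/3  [2·signedArea(FBD) = -308/3 ∩ FD · EA = -1508/9]
6. F_y = -1/3  [2·signedArea(FBD) = -308/3 ∩ FD · EA = -1508/9]
   → F = (11/3, -1/3)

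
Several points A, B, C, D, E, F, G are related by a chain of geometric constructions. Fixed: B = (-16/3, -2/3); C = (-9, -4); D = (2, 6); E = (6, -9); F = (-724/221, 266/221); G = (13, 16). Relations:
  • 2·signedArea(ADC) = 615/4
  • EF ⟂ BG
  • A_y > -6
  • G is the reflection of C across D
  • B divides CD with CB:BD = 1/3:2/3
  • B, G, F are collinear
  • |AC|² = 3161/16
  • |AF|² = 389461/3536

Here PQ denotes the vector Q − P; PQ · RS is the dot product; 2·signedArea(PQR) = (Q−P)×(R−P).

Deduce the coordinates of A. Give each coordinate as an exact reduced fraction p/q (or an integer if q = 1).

1. A_x = 5  [line 10·x + -11·y + -431/4 = 0 ∩ |AF|² = 389461/3536]
2. A_y = -21/4  [line 10·x + -11·y + -431/4 = 0 ∩ |AF|² = 389461/3536]
   → A = (5, -21/4)

A = (5, -21/4)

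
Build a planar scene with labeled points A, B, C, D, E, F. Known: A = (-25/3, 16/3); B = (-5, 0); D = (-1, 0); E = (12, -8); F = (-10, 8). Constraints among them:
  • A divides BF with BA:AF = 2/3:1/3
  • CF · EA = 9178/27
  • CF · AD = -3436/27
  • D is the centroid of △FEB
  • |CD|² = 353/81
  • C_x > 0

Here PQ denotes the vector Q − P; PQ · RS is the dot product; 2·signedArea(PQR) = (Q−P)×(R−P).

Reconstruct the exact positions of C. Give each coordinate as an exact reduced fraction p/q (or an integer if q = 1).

C = (8/9, -8/9)

1. C_x = 8/9  [CF · AD = -3436/27 ∩ CF · EA = 9178/27]
2. C_y = -8/9  [CF · AD = -3436/27 ∩ CF · EA = 9178/27]
   → C = (8/9, -8/9)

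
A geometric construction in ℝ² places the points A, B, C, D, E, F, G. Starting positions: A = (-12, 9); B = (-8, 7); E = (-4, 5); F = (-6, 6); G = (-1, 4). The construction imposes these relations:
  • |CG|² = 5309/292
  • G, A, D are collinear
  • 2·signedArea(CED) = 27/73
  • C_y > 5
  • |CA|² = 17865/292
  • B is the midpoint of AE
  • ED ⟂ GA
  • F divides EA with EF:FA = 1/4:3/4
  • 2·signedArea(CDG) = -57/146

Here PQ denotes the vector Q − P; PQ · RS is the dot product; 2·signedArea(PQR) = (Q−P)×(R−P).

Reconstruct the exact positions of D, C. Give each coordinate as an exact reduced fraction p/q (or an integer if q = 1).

C = (-360/73, 825/146)
D = (-282/73, 387/73)

1. D_x = -282/73  [G, A, D are collinear ∩ ED ⟂ GA]
2. D_y = 387/73  [G, A, D are collinear ∩ ED ⟂ GA]
   → D = (-282/73, 387/73)
3. C_x = -360/73  [2·signedArea(CED) = 27/73 ∩ 2·signedArea(CDG) = -57/146]
4. C_y = 825/146  [2·signedArea(CED) = 27/73 ∩ 2·signedArea(CDG) = -57/146]
   → C = (-360/73, 825/146)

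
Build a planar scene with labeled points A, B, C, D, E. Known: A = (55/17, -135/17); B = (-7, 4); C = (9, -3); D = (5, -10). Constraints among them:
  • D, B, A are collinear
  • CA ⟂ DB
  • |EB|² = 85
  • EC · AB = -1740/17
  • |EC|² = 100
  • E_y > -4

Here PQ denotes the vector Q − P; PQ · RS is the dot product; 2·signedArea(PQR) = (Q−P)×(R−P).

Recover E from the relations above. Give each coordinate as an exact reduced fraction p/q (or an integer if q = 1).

E = (-1, -3)

1. E_x = -1  [line 174/17·x + -203/17·y + -435/17 = 0 ∩ |EB|² = 85]
2. E_y = -3  [line 174/17·x + -203/17·y + -435/17 = 0 ∩ |EB|² = 85]
   → E = (-1, -3)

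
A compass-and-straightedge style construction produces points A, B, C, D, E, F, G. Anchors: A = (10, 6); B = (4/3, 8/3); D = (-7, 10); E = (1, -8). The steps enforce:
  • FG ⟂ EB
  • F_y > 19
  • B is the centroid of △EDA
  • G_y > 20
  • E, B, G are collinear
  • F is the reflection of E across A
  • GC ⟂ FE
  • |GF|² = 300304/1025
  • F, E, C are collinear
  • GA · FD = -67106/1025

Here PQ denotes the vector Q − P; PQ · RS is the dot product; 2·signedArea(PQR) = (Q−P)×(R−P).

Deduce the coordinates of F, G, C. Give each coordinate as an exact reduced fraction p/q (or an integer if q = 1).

C = (4043207/283925, 3576372/283925)
F = (19, 20)
G = (1939/1025, 21048/1025)

1. F_x = 19  [F is the reflection of E across A]
2. F_y = 20  [F is the reflection of E across A]
   → F = (19, 20)
3. G_x = 1939/1025  [E, B, G are collinear ∩ FG ⟂ EB]
4. G_y = 21048/1025  [E, B, G are collinear ∩ FG ⟂ EB]
   → G = (1939/1025, 21048/1025)
5. C_x = 4043207/283925  [F, E, C are collinear ∩ GC ⟂ FE]
6. C_y = 3576372/283925  [F, E, C are collinear ∩ GC ⟂ FE]
   → C = (4043207/283925, 3576372/283925)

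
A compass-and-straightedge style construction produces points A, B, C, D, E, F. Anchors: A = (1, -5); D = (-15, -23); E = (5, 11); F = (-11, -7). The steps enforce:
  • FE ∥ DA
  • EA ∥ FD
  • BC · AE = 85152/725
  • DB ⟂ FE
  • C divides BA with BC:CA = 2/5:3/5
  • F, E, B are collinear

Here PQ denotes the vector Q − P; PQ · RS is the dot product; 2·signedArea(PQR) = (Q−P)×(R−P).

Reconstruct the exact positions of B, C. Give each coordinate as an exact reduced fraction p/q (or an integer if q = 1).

1. B_x = -3003/145  [F, E, B are collinear ∩ DB ⟂ FE]
2. B_y = -2599/145  [F, E, B are collinear ∩ DB ⟂ FE]
   → B = (-3003/145, -2599/145)
3. C_x = -8719/725  [C divides BA with BC:CA = 2/5:3/5]
4. C_y = -9247/725  [C divides BA with BC:CA = 2/5:3/5]
   → C = (-8719/725, -9247/725)

B = (-3003/145, -2599/145)
C = (-8719/725, -9247/725)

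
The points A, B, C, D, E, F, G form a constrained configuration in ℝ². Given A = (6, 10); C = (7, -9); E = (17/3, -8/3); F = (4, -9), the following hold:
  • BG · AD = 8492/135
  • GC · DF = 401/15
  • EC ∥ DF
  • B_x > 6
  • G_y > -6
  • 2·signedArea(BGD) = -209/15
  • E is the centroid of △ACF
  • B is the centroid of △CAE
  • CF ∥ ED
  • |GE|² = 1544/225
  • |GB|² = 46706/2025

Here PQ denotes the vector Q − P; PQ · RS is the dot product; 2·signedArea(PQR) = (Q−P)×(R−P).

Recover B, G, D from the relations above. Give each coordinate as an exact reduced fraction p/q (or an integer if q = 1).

B = (56/9, -5/9)
D = (8/3, -8/3)
G = (5, -26/5)

1. B_x = 56/9  [B is the centroid of △CAE]
2. B_y = -5/9  [B is the centroid of △CAE]
   → B = (56/9, -5/9)
3. D_x = 8/3  [EC ∥ DF ∩ CF ∥ ED]
4. D_y = -8/3  [EC ∥ DF ∩ CF ∥ ED]
   → D = (8/3, -8/3)
5. G_x = 5  [GC · DF = 401/15 ∩ 2·signedArea(BGD) = -209/15]
6. G_y = -26/5  [GC · DF = 401/15 ∩ 2·signedArea(BGD) = -209/15]
   → G = (5, -26/5)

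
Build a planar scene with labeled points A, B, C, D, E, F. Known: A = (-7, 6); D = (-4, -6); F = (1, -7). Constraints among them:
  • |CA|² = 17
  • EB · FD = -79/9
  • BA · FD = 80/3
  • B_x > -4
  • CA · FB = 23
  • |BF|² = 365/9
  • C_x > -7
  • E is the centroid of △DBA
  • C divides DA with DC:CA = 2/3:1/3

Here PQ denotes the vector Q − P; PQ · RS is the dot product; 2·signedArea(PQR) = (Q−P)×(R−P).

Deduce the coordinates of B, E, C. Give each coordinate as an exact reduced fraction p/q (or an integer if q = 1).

B = (-10/3, -7/3)
C = (-6, 2)
E = (-43/9, -7/9)

1. B_x = -10/3  [line 5·x + -1·y + 43/3 = 0 ∩ |BF|² = 365/9]
2. B_y = -7/3  [line 5·x + -1·y + 43/3 = 0 ∩ |BF|² = 365/9]
   → B = (-10/3, -7/3)
3. E_x = -43/9  [E is the centroid of △DBA]
4. E_y = -7/9  [E is the centroid of △DBA]
   → E = (-43/9, -7/9)
5. C_x = -6  [C divides DA with DC:CA = 2/3:1/3]
6. C_y = 2  [C divides DA with DC:CA = 2/3:1/3]
   → C = (-6, 2)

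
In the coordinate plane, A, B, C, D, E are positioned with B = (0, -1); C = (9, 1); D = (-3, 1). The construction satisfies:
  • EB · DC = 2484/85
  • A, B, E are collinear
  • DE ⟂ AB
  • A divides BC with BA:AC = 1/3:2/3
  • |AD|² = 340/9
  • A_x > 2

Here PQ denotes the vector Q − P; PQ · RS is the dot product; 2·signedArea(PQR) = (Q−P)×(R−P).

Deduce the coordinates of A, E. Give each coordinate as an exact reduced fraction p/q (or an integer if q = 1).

A = (3, -1/3)
E = (-207/85, -131/85)

1. A_x = 3  [A divides BC with BA:AC = 1/3:2/3]
2. A_y = -1/3  [A divides BC with BA:AC = 1/3:2/3]
   → A = (3, -1/3)
3. E_x = -207/85  [A, B, E are collinear ∩ DE ⟂ AB]
4. E_y = -131/85  [A, B, E are collinear ∩ DE ⟂ AB]
   → E = (-207/85, -131/85)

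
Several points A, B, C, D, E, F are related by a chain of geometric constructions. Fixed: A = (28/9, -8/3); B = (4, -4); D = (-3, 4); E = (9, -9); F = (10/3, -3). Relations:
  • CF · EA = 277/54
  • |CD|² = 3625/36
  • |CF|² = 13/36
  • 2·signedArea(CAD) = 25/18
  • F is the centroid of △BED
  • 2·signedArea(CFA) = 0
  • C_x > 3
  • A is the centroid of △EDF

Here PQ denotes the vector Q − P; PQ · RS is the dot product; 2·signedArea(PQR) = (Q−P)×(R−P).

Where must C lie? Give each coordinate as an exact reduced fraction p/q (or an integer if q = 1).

C = (11/3, -7/2)

1. C_x = 11/3  [2·signedArea(CFA) = 0 ∩ 2·signedArea(CAD) = 25/18]
2. C_y = -7/2  [2·signedArea(CFA) = 0 ∩ 2·signedArea(CAD) = 25/18]
   → C = (11/3, -7/2)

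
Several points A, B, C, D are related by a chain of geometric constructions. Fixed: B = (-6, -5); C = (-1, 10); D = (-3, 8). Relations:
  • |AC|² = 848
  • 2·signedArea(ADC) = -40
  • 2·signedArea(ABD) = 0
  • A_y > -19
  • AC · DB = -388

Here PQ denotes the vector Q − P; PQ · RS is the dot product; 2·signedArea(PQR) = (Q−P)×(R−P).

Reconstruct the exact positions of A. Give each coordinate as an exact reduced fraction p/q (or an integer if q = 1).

1. A_x = -9  [2·signedArea(ABD) = 0 ∩ 2·signedArea(ADC) = -40]
2. A_y = -18  [2·signedArea(ABD) = 0 ∩ 2·signedArea(ADC) = -40]
   → A = (-9, -18)

A = (-9, -18)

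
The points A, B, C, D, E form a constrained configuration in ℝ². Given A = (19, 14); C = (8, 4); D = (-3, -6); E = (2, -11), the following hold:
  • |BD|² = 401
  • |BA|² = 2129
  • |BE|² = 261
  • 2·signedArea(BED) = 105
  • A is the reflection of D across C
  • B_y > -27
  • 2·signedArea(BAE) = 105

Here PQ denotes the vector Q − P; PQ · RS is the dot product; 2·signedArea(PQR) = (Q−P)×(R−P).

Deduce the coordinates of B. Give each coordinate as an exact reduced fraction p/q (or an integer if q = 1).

B = (-4, -26)

1. B_x = -4  [2·signedArea(BED) = 105 ∩ 2·signedArea(BAE) = 105]
2. B_y = -26  [2·signedArea(BED) = 105 ∩ 2·signedArea(BAE) = 105]
   → B = (-4, -26)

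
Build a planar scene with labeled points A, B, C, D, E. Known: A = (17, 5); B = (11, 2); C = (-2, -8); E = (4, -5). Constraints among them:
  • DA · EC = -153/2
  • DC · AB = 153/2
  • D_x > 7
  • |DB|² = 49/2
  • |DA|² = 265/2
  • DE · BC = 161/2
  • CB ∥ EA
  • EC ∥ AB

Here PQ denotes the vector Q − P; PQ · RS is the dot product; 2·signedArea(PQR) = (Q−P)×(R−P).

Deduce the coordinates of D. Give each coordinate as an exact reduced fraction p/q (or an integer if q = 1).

D = (15/2, -3/2)

1. D_x = 15/2  [DE · BC = 161/2 ∩ DA · EC = -153/2]
2. D_y = -3/2  [DE · BC = 161/2 ∩ DA · EC = -153/2]
   → D = (15/2, -3/2)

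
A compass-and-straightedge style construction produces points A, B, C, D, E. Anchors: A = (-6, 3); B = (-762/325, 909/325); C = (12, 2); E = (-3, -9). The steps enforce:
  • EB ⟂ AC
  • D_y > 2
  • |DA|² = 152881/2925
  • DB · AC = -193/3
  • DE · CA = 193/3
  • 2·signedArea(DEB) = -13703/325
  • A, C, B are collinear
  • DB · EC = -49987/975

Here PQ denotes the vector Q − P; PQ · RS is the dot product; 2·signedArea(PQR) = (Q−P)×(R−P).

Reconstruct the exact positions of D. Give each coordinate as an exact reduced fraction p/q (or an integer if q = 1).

D = (396/325, 2534/975)

1. D_x = 396/325  [DB · EC = -49987/975 ∩ 2·signedArea(DEB) = -13703/325]
2. D_y = 2534/975  [DB · EC = -49987/975 ∩ 2·signedArea(DEB) = -13703/325]
   → D = (396/325, 2534/975)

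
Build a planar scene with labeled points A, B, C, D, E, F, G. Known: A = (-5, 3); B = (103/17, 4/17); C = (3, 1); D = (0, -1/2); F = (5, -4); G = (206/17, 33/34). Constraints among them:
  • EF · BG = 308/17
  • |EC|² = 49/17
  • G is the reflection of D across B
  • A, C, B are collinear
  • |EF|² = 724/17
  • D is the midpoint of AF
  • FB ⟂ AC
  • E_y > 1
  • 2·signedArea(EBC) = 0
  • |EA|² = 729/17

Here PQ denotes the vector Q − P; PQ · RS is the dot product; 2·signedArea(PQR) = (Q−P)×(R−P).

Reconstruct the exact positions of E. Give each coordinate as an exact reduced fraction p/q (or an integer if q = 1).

E = (23/17, 24/17)

1. E_x = 23/17  [2·signedArea(EBC) = 0 ∩ EF · BG = 308/17]
2. E_y = 24/17  [2·signedArea(EBC) = 0 ∩ EF · BG = 308/17]
   → E = (23/17, 24/17)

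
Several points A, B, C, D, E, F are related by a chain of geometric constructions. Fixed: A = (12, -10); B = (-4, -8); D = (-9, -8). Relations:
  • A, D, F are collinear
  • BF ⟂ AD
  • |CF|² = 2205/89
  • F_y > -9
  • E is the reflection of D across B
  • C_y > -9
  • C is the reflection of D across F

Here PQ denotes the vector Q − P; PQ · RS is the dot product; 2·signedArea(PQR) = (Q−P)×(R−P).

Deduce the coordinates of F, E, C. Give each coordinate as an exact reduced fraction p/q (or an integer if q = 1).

1. F_x = -360/89  [A, D, F are collinear ∩ BF ⟂ AD]
2. F_y = -754/89  [A, D, F are collinear ∩ BF ⟂ AD]
   → F = (-360/89, -754/89)
3. E_x = 1  [E is the reflection of D across B]
4. E_y = -8  [E is the reflection of D across B]
   → E = (1, -8)
5. C_x = 81/89  [C is the reflection of D across F]
6. C_y = -796/89  [C is the reflection of D across F]
   → C = (81/89, -796/89)

C = (81/89, -796/89)
E = (1, -8)
F = (-360/89, -754/89)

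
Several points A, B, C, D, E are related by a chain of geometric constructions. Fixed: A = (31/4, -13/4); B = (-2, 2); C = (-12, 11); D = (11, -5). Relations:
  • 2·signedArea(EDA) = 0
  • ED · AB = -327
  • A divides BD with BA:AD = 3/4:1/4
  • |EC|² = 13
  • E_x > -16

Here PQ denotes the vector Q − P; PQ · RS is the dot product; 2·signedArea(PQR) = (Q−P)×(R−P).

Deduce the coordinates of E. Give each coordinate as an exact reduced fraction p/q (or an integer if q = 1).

E = (-15, 9)

1. E_x = -15  [2·signedArea(EDA) = 0 ∩ ED · AB = -327]
2. E_y = 9  [2·signedArea(EDA) = 0 ∩ ED · AB = -327]
   → E = (-15, 9)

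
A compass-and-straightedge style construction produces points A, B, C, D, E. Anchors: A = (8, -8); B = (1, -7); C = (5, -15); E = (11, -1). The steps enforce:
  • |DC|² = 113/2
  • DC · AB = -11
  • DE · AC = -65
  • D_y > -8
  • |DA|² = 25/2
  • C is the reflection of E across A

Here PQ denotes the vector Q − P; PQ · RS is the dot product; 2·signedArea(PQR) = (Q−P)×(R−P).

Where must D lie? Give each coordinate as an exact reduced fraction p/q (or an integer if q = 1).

D = (9/2, -15/2)

1. D_x = 9/2  [DE · AC = -65 ∩ DC · AB = -11]
2. D_y = -15/2  [DE · AC = -65 ∩ DC · AB = -11]
   → D = (9/2, -15/2)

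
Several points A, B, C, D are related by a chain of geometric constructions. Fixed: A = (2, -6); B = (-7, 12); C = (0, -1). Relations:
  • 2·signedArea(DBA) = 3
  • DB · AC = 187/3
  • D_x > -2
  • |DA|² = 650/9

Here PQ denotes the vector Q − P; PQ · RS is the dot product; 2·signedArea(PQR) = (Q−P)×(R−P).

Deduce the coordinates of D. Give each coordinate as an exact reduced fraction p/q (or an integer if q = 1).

1. D_x = -5/3  [2·signedArea(DBA) = 3 ∩ DB · AC = 187/3]
2. D_y = 5/3  [2·signedArea(DBA) = 3 ∩ DB · AC = 187/3]
   → D = (-5/3, 5/3)

D = (-5/3, 5/3)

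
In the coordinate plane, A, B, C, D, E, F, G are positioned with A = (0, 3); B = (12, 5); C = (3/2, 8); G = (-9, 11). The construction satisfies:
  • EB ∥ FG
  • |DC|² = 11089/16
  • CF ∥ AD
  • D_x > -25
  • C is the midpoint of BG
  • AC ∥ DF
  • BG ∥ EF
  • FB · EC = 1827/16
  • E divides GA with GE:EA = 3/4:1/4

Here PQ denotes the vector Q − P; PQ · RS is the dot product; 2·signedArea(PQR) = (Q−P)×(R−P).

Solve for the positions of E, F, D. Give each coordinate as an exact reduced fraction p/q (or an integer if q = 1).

D = (-99/4, 6)
E = (-9/4, 5)
F = (-93/4, 11)

1. E_x = -9/4  [E divides GA with GE:EA = 3/4:1/4]
2. E_y = 5  [E divides GA with GE:EA = 3/4:1/4]
   → E = (-9/4, 5)
3. F_x = -93/4  [EB ∥ FG ∩ BG ∥ EF]
4. F_y = 11  [EB ∥ FG ∩ BG ∥ EF]
   → F = (-93/4, 11)
5. D_x = -99/4  [AC ∥ DF ∩ CF ∥ AD]
6. D_y = 6  [AC ∥ DF ∩ CF ∥ AD]
   → D = (-99/4, 6)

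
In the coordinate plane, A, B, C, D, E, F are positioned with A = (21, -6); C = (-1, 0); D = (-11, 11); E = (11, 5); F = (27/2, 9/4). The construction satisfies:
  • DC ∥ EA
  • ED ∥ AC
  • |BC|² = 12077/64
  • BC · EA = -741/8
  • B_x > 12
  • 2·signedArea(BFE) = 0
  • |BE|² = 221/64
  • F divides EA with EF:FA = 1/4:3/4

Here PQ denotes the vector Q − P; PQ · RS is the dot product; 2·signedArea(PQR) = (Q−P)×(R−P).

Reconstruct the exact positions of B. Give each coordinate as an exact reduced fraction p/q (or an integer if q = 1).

B = (49/4, 29/8)

1. B_x = 49/4  [2·signedArea(BFE) = 0 ∩ BC · EA = -741/8]
2. B_y = 29/8  [2·signedArea(BFE) = 0 ∩ BC · EA = -741/8]
   → B = (49/4, 29/8)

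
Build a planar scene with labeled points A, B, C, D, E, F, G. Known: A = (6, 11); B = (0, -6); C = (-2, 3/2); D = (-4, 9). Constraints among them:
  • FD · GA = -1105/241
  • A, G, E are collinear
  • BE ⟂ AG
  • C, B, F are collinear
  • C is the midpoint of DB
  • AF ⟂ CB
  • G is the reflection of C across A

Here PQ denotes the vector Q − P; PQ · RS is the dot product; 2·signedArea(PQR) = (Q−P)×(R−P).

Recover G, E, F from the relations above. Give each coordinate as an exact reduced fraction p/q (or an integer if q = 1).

E = (-3002/617, -1174/617)
F = (-924/241, 2019/241)
G = (14, 41/2)

1. G_x = 14  [G is the reflection of C across A]
2. G_y = 41/2  [G is the reflection of C across A]
   → G = (14, 41/2)
3. E_x = -3002/617  [A, G, E are collinear ∩ BE ⟂ AG]
4. E_y = -1174/617  [A, G, E are collinear ∩ BE ⟂ AG]
   → E = (-3002/617, -1174/617)
5. F_x = -924/241  [C, B, F are collinear ∩ AF ⟂ CB]
6. F_y = 2019/241  [C, B, F are collinear ∩ AF ⟂ CB]
   → F = (-924/241, 2019/241)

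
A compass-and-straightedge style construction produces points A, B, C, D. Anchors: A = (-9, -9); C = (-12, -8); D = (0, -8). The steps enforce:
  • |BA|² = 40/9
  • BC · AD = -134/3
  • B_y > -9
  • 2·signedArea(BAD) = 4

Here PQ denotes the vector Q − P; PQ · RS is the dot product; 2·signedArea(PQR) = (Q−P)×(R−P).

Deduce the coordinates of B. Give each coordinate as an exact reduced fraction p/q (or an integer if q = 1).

1. B_x = -7  [2·signedArea(BAD) = 4 ∩ BC · AD = -134/3]
2. B_y = -25/3  [2·signedArea(BAD) = 4 ∩ BC · AD = -134/3]
   → B = (-7, -25/3)

B = (-7, -25/3)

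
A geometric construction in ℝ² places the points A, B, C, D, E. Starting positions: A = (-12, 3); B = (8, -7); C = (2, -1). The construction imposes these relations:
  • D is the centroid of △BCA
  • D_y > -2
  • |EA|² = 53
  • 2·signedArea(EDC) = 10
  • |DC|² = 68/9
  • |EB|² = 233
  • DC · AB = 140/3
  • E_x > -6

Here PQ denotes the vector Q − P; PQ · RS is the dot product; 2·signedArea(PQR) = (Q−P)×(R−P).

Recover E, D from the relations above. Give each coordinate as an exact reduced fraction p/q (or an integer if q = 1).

D = (-2/3, -5/3)
E = (-5, 1)

1. D_x = -2/3  [D is the centroid of △BCA]
2. D_y = -5/3  [D is the centroid of △BCA]
   → D = (-2/3, -5/3)
3. E_x = -5  [line -2/3·x + 8/3·y + -6 = 0 ∩ |EA|² = 53]
4. E_y = 1  [line -2/3·x + 8/3·y + -6 = 0 ∩ |EA|² = 53]
   → E = (-5, 1)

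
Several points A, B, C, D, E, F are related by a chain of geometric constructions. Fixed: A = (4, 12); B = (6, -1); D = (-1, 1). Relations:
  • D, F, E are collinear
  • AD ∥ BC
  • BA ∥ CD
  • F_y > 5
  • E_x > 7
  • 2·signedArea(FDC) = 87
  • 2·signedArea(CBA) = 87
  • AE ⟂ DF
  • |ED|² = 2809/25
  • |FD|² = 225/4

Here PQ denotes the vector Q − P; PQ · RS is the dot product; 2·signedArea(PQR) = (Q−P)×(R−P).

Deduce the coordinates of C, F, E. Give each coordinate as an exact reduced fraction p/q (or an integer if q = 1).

1. C_x = 1  [BA ∥ CD ∩ AD ∥ BC]
2. C_y = -12  [BA ∥ CD ∩ AD ∥ BC]
   → C = (1, -12)
3. F_x = 5  [line 13·x + 2·y + -76 = 0 ∩ |FD|² = 225/4]
4. F_y = 11/2  [line 13·x + 2·y + -76 = 0 ∩ |FD|² = 225/4]
   → F = (5, 11/2)
5. E_x = 187/25  [D, F, E are collinear ∩ AE ⟂ DF]
6. E_y = 184/25  [D, F, E are collinear ∩ AE ⟂ DF]
   → E = (187/25, 184/25)

C = (1, -12)
E = (187/25, 184/25)
F = (5, 11/2)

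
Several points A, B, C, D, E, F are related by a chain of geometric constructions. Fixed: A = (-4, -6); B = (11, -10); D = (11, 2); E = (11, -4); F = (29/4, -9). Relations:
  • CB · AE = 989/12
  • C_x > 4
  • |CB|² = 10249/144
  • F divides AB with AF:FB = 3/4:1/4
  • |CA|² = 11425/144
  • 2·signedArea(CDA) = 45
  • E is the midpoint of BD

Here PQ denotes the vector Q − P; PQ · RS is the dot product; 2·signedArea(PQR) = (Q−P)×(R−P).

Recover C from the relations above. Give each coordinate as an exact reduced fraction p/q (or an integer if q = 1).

C = (19/4, -13/3)

1. C_x = 19/4  [2·signedArea(CDA) = 45 ∩ CB · AE = 989/12]
2. C_y = -13/3  [2·signedArea(CDA) = 45 ∩ CB · AE = 989/12]
   → C = (19/4, -13/3)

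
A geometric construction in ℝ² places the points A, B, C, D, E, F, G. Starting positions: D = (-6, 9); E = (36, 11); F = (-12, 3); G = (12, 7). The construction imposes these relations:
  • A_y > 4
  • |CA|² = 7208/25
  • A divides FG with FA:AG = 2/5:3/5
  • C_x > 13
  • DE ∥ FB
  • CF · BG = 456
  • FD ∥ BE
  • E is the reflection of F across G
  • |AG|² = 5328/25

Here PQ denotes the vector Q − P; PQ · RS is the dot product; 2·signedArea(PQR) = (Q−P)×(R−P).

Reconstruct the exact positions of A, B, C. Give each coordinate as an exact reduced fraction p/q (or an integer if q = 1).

1. A_x = -12/5  [A divides FG with FA:AG = 2/5:3/5]
2. A_y = 23/5  [A divides FG with FA:AG = 2/5:3/5]
   → A = (-12/5, 23/5)
3. B_x = 30  [FD ∥ BE ∩ DE ∥ FB]
4. B_y = 5  [FD ∥ BE ∩ DE ∥ FB]
   → B = (30, 5)
5. C_x = 14  [line 18·x + -2·y + -234 = 0 ∩ |CA|² = 7208/25]
6. C_y = 9  [line 18·x + -2·y + -234 = 0 ∩ |CA|² = 7208/25]
   → C = (14, 9)

A = (-12/5, 23/5)
B = (30, 5)
C = (14, 9)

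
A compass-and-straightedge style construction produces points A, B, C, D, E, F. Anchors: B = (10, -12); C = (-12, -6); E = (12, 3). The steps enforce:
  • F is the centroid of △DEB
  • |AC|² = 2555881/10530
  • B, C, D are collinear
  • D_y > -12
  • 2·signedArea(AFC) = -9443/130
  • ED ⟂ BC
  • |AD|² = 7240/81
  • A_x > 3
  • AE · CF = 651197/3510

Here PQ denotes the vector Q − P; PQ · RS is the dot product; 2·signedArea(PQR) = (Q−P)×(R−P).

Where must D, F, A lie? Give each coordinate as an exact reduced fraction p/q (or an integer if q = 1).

1. D_x = 1047/130  [B, C, D are collinear ∩ ED ⟂ BC]
2. D_y = -1491/130  [B, C, D are collinear ∩ ED ⟂ BC]
   → D = (1047/130, -1491/130)
3. F_x = 3907/390  [F is the centroid of △DEB]
4. F_y = -887/130  [F is the centroid of △DEB]
   → F = (3907/390, -887/130)
5. A_x = 3907/1170  [AE · CF = 651197/3510 ∩ 2·signedArea(AFC) = -9443/130]
6. A_y = -1277/390  [AE · CF = 651197/3510 ∩ 2·signedArea(AFC) = -9443/130]
   → A = (3907/1170, -1277/390)

A = (3907/1170, -1277/390)
D = (1047/130, -1491/130)
F = (3907/390, -887/130)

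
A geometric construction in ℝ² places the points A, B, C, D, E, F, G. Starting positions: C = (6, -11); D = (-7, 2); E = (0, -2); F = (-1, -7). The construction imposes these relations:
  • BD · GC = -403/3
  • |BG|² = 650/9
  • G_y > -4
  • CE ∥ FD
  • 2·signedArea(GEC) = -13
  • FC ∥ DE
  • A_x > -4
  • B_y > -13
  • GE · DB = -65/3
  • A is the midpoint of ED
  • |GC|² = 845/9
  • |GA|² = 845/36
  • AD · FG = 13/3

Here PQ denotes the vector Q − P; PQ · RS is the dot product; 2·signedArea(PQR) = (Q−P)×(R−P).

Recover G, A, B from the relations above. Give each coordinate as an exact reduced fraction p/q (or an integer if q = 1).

1. G_x = -1/3  [line 9·x + 6·y + 25 = 0 ∩ |GC|² = 845/9]
2. G_y = -11/3  [line 9·x + 6·y + 25 = 0 ∩ |GC|² = 845/9]
   → G = (-1/3, -11/3)
3. A_x = -7/2  [A is the midpoint of ED]
4. A_y = 0  [A is the midpoint of ED]
   → A = (-7/2, 0)
5. B_x = -2  [GE · DB = -65/3 ∩ BD · GC = -403/3]
6. B_y = -12  [GE · DB = -65/3 ∩ BD · GC = -403/3]
   → B = (-2, -12)

A = (-7/2, 0)
B = (-2, -12)
G = (-1/3, -11/3)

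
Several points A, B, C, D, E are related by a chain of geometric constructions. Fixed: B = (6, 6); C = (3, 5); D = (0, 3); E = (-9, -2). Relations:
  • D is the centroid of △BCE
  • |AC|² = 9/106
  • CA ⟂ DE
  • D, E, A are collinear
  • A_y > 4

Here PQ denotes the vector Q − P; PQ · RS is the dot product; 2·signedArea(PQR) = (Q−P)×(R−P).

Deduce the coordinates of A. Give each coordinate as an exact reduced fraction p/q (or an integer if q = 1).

1. A_x = 333/106  [D, E, A are collinear ∩ CA ⟂ DE]
2. A_y = 503/106  [D, E, A are collinear ∩ CA ⟂ DE]
   → A = (333/106, 503/106)

A = (333/106, 503/106)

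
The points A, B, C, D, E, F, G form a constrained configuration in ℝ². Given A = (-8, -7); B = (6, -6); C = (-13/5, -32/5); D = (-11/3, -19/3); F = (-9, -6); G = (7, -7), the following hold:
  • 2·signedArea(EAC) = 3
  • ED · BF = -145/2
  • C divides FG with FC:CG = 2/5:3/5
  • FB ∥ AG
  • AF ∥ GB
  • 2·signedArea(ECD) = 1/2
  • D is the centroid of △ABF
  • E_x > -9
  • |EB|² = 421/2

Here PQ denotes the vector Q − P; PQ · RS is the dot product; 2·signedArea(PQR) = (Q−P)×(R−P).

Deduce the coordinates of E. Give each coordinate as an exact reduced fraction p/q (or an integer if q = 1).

1. E_x = -17/2  [ED · BF = -145/2 ∩ 2·signedArea(ECD) = 1/2]
2. E_y = -13/2  [ED · BF = -145/2 ∩ 2·signedArea(ECD) = 1/2]
   → E = (-17/2, -13/2)

E = (-17/2, -13/2)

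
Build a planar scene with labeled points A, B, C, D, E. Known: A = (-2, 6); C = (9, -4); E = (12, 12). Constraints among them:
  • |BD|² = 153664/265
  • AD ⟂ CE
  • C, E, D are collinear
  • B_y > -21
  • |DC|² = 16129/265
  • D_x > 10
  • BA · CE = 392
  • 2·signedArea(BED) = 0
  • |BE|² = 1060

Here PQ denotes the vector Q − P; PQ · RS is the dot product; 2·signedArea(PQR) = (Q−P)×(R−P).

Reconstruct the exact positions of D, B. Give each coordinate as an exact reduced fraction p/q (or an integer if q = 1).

B = (6, -20)
D = (2766/265, 972/265)

1. D_x = 2766/265  [C, E, D are collinear ∩ AD ⟂ CE]
2. D_y = 972/265  [C, E, D are collinear ∩ AD ⟂ CE]
   → D = (2766/265, 972/265)
3. B_x = 6  [2·signedArea(BED) = 0 ∩ BA · CE = 392]
4. B_y = -20  [2·signedArea(BED) = 0 ∩ BA · CE = 392]
   → B = (6, -20)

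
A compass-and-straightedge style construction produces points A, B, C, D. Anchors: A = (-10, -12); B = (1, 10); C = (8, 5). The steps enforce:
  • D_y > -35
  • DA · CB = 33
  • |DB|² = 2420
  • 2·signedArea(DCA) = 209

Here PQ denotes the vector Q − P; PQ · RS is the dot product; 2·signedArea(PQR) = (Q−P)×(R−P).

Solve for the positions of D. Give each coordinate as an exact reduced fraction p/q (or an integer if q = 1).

D = (-21, -34)

1. D_x = -21  [2·signedArea(DCA) = 209 ∩ DA · CB = 33]
2. D_y = -34  [2·signedArea(DCA) = 209 ∩ DA · CB = 33]
   → D = (-21, -34)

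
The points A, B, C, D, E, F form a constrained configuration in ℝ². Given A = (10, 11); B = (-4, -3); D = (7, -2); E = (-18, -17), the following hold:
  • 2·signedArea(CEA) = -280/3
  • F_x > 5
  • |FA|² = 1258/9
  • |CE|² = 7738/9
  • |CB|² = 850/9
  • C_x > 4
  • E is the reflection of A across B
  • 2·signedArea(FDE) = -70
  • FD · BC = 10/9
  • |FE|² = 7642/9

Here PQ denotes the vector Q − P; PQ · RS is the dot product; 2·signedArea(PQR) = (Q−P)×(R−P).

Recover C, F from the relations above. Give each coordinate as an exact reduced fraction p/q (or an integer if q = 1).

1. C_x = 13/3  [line -28·x + 28·y + 196/3 = 0 ∩ |CE|² = 7738/9]
2. C_y = 2  [line -28·x + 28·y + 196/3 = 0 ∩ |CE|² = 7738/9]
   → C = (13/3, 2)
3. F_x = 17/3  [FD · BC = 10/9 ∩ 2·signedArea(FDE) = -70]
4. F_y = 0  [FD · BC = 10/9 ∩ 2·signedArea(FDE) = -70]
   → F = (17/3, 0)

C = (13/3, 2)
F = (17/3, 0)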